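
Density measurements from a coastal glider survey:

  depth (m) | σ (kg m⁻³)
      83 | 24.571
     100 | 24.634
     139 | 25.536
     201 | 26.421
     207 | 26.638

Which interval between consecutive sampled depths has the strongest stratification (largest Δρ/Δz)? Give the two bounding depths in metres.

201–207 m

Compute the density gradient over each adjacent pair:
  83–100 m: Δρ/Δz = 0.063/17 = 3.7 × 10⁻³ kg m⁻⁴
  100–139 m: Δρ/Δz = 0.902/39 = 0.023 kg m⁻⁴
  139–201 m: Δρ/Δz = 0.885/62 = 0.014 kg m⁻⁴
  201–207 m: Δρ/Δz = 0.217/6 = 0.036 kg m⁻⁴
The largest gradient is in the 201–207 m interval — the pycnocline.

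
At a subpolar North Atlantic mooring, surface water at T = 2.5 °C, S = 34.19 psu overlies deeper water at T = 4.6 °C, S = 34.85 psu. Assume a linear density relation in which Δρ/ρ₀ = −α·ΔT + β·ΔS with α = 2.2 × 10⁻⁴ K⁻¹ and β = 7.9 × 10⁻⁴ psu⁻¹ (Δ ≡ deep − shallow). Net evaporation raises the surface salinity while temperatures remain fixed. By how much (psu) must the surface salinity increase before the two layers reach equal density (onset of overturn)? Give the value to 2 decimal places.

Neutral buoyancy requires −α(T_deep − T_surf) + β(S_deep − S_surf′) = 0.
S_surf′ = S_deep − (α/β)·ΔT = 34.85 − (2.2 × 10⁻⁴/7.9 × 10⁻⁴)·(+2.1) = 34.2652 psu.
Increase required: 34.2652 − 34.19 = 0.0752 psu.

0.08 psu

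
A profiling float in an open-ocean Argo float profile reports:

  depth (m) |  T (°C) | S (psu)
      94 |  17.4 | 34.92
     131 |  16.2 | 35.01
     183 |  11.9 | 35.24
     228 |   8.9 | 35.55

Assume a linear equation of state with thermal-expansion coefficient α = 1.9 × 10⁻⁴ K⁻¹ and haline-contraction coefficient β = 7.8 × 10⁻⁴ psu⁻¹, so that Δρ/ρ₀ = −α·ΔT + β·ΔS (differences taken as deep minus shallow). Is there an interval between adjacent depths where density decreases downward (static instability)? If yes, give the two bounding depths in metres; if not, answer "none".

Evaluate Δρ/ρ₀ = −αΔT + βΔS across each adjacent pair:
  94–131 m: −αΔT+βΔS = −(1.9 × 10⁻⁴)(-1.2)+(7.8 × 10⁻⁴)(+0.09) = 3.0 × 10⁻⁴ → stable
  131–183 m: −αΔT+βΔS = −(1.9 × 10⁻⁴)(-4.3)+(7.8 × 10⁻⁴)(+0.23) = 1.0 × 10⁻³ → stable
  183–228 m: −αΔT+βΔS = −(1.9 × 10⁻⁴)(-3.0)+(7.8 × 10⁻⁴)(+0.31) = 8.1 × 10⁻⁴ → stable
Every interval has Δρ > 0: the column is stably stratified throughout.

none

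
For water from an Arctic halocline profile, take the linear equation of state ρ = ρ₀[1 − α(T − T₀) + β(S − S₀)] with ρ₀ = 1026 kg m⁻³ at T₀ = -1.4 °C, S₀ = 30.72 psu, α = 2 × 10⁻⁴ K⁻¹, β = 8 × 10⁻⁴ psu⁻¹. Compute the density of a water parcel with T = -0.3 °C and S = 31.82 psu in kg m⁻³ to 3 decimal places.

1026.677 kg m⁻³

T − T₀ = +1.1 K, S − S₀ = +1.10 psu.
Bracket = 1 − α·(+1.1) + β·(+1.10) = 1 + (6.60 × 10⁻⁴) = 1.0006600.
ρ = 1026 × 1.0006600 = 1026.677 kg m⁻³.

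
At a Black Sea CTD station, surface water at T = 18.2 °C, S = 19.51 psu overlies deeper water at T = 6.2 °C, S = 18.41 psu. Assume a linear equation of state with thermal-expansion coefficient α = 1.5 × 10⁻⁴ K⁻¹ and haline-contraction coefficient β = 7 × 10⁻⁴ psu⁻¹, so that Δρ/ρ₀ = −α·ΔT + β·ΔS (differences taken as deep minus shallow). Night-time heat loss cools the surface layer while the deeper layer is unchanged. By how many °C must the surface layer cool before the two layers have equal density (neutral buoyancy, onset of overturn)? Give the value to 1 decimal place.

6.9 °C

Neutral buoyancy requires Δρ = 0, i.e. −α(T_deep − T_surf′) + β(S_deep − S_surf) = 0.
T_surf′ = T_deep − (β/α)·ΔS = 6.2 − (7 × 10⁻⁴/1.5 × 10⁻⁴)·(-1.10) = 11.333 °C.
Cooling required: 18.2 − (11.333) = 6.867 °C.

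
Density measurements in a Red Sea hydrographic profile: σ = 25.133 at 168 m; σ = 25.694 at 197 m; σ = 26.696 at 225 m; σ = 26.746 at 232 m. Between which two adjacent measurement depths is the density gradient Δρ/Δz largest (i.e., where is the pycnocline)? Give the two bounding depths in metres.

197–225 m

Compute the density gradient over each adjacent pair:
  168–197 m: Δρ/Δz = 0.561/29 = 0.019 kg m⁻⁴
  197–225 m: Δρ/Δz = 1.002/28 = 0.036 kg m⁻⁴
  225–232 m: Δρ/Δz = 0.050/7 = 7.1 × 10⁻³ kg m⁻⁴
The largest gradient is in the 197–225 m interval — the pycnocline.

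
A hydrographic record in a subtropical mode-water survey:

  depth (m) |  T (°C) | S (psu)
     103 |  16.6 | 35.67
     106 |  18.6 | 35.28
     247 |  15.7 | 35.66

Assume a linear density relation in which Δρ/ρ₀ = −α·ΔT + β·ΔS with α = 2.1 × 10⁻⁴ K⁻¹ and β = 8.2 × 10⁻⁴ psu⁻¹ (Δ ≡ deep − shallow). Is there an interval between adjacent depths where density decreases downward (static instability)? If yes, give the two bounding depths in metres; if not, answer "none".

103–106 m

Evaluate Δρ/ρ₀ = −αΔT + βΔS across each adjacent pair:
  103–106 m: −αΔT+βΔS = −(2.1 × 10⁻⁴)(+2.0)+(8.2 × 10⁻⁴)(-0.39) = -7.4 × 10⁻⁴ → UNSTABLE
  106–247 m: −αΔT+βΔS = −(2.1 × 10⁻⁴)(-2.9)+(8.2 × 10⁻⁴)(+0.38) = 9.2 × 10⁻⁴ → stable
The 103–106 m interval has Δρ < 0: lighter water underlies denser water.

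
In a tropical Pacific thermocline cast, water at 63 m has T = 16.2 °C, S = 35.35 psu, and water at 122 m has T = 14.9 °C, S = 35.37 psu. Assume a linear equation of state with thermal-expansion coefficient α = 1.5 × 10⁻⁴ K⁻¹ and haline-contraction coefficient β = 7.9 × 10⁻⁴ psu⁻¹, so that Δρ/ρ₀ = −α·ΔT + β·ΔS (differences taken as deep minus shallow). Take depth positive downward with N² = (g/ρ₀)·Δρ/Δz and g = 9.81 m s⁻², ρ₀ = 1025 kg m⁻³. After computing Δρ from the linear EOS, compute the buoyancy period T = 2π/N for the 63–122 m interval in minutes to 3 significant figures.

17.7 min

ΔT = -1.3 K, ΔS = +0.02 psu (deep − shallow).
Δρ/ρ₀ = −αΔT + βΔS = 1.95 × 10⁻⁴ + 1.58 × 10⁻⁵ = 2.108 × 10⁻⁴, so Δρ ≈ 0.2161 kg m⁻³.
N² = (g/ρ₀)·Δρ/Δz = g·(Δρ/ρ₀)/Δz = 9.81 × 2.108 × 10⁻⁴ / 59 = 3.5050 × 10⁻⁵ s⁻².
N = √(3.5050 × 10⁻⁵) = 5.9203 × 10⁻³ rad s⁻¹ → T = 2π/N = 1.0613 × 10³ s = 17.688 min ≈ 17.7 min.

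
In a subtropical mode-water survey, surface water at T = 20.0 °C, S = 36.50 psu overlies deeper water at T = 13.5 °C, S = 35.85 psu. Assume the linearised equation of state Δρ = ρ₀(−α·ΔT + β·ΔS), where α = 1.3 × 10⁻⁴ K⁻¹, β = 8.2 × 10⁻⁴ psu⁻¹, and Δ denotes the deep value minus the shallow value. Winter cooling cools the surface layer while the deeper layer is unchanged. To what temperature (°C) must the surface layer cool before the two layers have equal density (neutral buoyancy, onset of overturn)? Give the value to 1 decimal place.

Neutral buoyancy requires Δρ = 0, i.e. −α(T_deep − T_surf′) + β(S_deep − S_surf) = 0.
T_surf′ = T_deep − (β/α)·ΔS = 13.5 − (8.2 × 10⁻⁴/1.3 × 10⁻⁴)·(-0.65) = 17.600 °C.
Cooling required: 20.0 − (17.600) = 2.400 °C.

17.6 °C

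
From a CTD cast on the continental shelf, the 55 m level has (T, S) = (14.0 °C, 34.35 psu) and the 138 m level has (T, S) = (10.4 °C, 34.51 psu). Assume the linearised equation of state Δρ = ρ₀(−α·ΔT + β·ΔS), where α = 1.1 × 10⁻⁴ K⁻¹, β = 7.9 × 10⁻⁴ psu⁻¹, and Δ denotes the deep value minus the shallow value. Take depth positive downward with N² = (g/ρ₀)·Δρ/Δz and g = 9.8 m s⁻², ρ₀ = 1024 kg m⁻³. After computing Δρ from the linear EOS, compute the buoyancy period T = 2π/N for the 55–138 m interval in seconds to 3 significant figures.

800 s

ΔT = -3.6 K, ΔS = +0.16 psu (deep − shallow).
Δρ/ρ₀ = −αΔT + βΔS = 3.96 × 10⁻⁴ + 1.264 × 10⁻⁴ = 5.224 × 10⁻⁴, so Δρ ≈ 0.5349 kg m⁻³.
N² = (g/ρ₀)·Δρ/Δz = g·(Δρ/ρ₀)/Δz = 9.8 × 5.224 × 10⁻⁴ / 83 = 6.1681 × 10⁻⁵ s⁻².
N = √(6.1681 × 10⁻⁵) = 7.8537 × 10⁻³ rad s⁻¹ → T = 2π/N = 800.03 s ≈ 800 s.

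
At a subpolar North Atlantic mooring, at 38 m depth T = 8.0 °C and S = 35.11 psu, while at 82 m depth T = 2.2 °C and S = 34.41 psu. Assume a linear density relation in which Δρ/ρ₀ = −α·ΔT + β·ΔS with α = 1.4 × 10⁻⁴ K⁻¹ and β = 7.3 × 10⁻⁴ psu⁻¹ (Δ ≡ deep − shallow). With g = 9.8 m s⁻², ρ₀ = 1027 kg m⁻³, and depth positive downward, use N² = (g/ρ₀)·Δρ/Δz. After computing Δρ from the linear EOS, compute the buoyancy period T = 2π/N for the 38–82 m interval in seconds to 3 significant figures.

767 s

ΔT = -5.8 K, ΔS = -0.70 psu (deep − shallow).
Δρ/ρ₀ = −αΔT + βΔS = 8.12 × 10⁻⁴ − 5.11 × 10⁻⁴ = 3.01 × 10⁻⁴, so Δρ ≈ 0.3091 kg m⁻³.
N² = (g/ρ₀)·Δρ/Δz = g·(Δρ/ρ₀)/Δz = 9.8 × 3.01 × 10⁻⁴ / 44 = 6.7041 × 10⁻⁵ s⁻².
N = √(6.7041 × 10⁻⁵) = 8.1879 × 10⁻³ rad s⁻¹ → T = 2π/N = 767.37 s ≈ 767 s.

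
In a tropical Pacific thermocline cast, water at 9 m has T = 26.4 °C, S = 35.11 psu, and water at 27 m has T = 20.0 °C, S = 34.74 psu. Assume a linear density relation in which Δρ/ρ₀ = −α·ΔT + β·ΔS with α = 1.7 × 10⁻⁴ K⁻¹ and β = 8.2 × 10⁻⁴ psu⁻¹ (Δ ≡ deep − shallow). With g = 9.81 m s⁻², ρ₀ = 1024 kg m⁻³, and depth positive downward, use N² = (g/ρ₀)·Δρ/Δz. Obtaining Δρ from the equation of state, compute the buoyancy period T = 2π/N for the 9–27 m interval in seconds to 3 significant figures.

ΔT = -6.4 K, ΔS = -0.37 psu (deep − shallow).
Δρ/ρ₀ = −αΔT + βΔS = 1.088 × 10⁻³ − 3.034 × 10⁻⁴ = 7.846 × 10⁻⁴, so Δρ ≈ 0.8034 kg m⁻³.
N² = (g/ρ₀)·Δρ/Δz = g·(Δρ/ρ₀)/Δz = 9.81 × 7.846 × 10⁻⁴ / 18 = 4.2761 × 10⁻⁴ s⁻².
N = √(4.2761 × 10⁻⁴) = 0.020679 rad s⁻¹ → T = 2π/N = 303.84 s ≈ 304 s.

304 s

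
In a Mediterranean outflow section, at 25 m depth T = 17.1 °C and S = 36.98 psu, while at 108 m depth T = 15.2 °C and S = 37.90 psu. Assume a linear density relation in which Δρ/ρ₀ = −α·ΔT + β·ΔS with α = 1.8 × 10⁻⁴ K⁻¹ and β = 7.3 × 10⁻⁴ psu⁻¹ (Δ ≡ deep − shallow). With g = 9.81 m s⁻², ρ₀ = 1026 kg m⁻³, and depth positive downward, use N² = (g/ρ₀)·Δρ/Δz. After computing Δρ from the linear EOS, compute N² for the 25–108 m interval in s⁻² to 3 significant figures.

ΔT = -1.9 K, ΔS = +0.92 psu (deep − shallow).
Δρ/ρ₀ = −αΔT + βΔS = 3.42 × 10⁻⁴ + 6.716 × 10⁻⁴ = 1.0136 × 10⁻³, so Δρ ≈ 1.040 kg m⁻³.
N² = (g/ρ₀)·Δρ/Δz = g·(Δρ/ρ₀)/Δz = 9.81 × 1.0136 × 10⁻³ / 83 = 1.1980 × 10⁻⁴ s⁻² ≈ 1.20 × 10⁻⁴ s⁻².

1.20 × 10⁻⁴ s⁻²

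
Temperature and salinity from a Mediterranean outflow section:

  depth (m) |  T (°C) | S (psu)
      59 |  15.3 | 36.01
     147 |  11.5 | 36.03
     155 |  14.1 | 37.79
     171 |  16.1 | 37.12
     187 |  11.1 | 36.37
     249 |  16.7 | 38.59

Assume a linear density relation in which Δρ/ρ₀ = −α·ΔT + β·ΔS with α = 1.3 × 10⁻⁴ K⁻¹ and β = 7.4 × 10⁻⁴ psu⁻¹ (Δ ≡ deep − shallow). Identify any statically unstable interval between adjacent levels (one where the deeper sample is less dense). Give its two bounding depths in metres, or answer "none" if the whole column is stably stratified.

155–171 m

Evaluate Δρ/ρ₀ = −αΔT + βΔS across each adjacent pair:
  59–147 m: −αΔT+βΔS = −(1.3 × 10⁻⁴)(-3.8)+(7.4 × 10⁻⁴)(+0.02) = 5.1 × 10⁻⁴ → stable
  147–155 m: −αΔT+βΔS = −(1.3 × 10⁻⁴)(+2.6)+(7.4 × 10⁻⁴)(+1.76) = 9.6 × 10⁻⁴ → stable
  155–171 m: −αΔT+βΔS = −(1.3 × 10⁻⁴)(+2.0)+(7.4 × 10⁻⁴)(-0.67) = -7.6 × 10⁻⁴ → UNSTABLE
  171–187 m: −αΔT+βΔS = −(1.3 × 10⁻⁴)(-5.0)+(7.4 × 10⁻⁴)(-0.75) = 9.5 × 10⁻⁵ → stable
  187–249 m: −αΔT+βΔS = −(1.3 × 10⁻⁴)(+5.6)+(7.4 × 10⁻⁴)(+2.22) = 9.1 × 10⁻⁴ → stable
The 155–171 m interval has Δρ < 0: lighter water underlies denser water.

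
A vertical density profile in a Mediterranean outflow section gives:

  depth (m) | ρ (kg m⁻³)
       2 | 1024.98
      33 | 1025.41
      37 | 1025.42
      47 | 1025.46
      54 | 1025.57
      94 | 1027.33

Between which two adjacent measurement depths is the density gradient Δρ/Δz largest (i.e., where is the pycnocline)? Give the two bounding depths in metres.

54–94 m

Compute the density gradient over each adjacent pair:
  2–33 m: Δρ/Δz = 0.43/31 = 0.014 kg m⁻⁴
  33–37 m: Δρ/Δz = 0.01/4 = 2.5 × 10⁻³ kg m⁻⁴
  37–47 m: Δρ/Δz = 0.04/10 = 4.0 × 10⁻³ kg m⁻⁴
  47–54 m: Δρ/Δz = 0.11/7 = 0.016 kg m⁻⁴
  54–94 m: Δρ/Δz = 1.76/40 = 0.044 kg m⁻⁴
The largest gradient is in the 54–94 m interval — the pycnocline.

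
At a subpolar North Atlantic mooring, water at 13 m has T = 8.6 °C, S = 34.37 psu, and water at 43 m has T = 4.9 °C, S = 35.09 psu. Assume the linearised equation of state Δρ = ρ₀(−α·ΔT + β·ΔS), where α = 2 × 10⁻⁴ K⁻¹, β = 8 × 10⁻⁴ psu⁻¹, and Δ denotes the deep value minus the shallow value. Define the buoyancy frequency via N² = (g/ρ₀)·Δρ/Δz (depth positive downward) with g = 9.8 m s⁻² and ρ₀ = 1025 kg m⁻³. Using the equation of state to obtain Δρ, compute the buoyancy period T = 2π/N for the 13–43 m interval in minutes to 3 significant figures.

ΔT = -3.7 K, ΔS = +0.72 psu (deep − shallow).
Δρ/ρ₀ = −αΔT + βΔS = 7.40 × 10⁻⁴ + 5.76 × 10⁻⁴ = 1.316 × 10⁻³, so Δρ ≈ 1.349 kg m⁻³.
N² = (g/ρ₀)·Δρ/Δz = g·(Δρ/ρ₀)/Δz = 9.8 × 1.316 × 10⁻³ / 30 = 4.2989 × 10⁻⁴ s⁻².
N = √(4.2989 × 10⁻⁴) = 0.020734 rad s⁻¹ → T = 2π/N = 303.04 s = 5.0507 min ≈ 5.05 min.

5.05 min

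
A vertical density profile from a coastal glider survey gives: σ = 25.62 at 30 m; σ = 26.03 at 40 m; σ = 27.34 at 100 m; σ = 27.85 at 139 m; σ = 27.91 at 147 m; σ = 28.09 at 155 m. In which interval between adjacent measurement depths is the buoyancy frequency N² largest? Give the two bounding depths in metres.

30–40 m

Compute the density gradient over each adjacent pair:
  30–40 m: Δρ/Δz = 0.41/10 = 0.041 kg m⁻⁴
  40–100 m: Δρ/Δz = 1.31/60 = 0.022 kg m⁻⁴
  100–139 m: Δρ/Δz = 0.51/39 = 0.013 kg m⁻⁴
  139–147 m: Δρ/Δz = 0.06/8 = 7.5 × 10⁻³ kg m⁻⁴
  147–155 m: Δρ/Δz = 0.18/8 = 0.022 kg m⁻⁴
The largest gradient is in the 30–40 m interval — the pycnocline.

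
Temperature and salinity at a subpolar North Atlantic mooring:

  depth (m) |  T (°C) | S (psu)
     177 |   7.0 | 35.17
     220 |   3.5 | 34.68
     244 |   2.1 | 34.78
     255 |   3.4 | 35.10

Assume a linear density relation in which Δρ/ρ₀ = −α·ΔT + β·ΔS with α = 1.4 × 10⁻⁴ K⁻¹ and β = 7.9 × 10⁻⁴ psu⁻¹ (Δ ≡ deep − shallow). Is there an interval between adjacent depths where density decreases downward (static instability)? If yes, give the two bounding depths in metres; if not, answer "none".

Evaluate Δρ/ρ₀ = −αΔT + βΔS across each adjacent pair:
  177–220 m: −αΔT+βΔS = −(1.4 × 10⁻⁴)(-3.5)+(7.9 × 10⁻⁴)(-0.49) = 1.0 × 10⁻⁴ → stable
  220–244 m: −αΔT+βΔS = −(1.4 × 10⁻⁴)(-1.4)+(7.9 × 10⁻⁴)(+0.10) = 2.7 × 10⁻⁴ → stable
  244–255 m: −αΔT+βΔS = −(1.4 × 10⁻⁴)(+1.3)+(7.9 × 10⁻⁴)(+0.32) = 7.1 × 10⁻⁵ → stable
Every interval has Δρ > 0: the column is stably stratified throughout.

none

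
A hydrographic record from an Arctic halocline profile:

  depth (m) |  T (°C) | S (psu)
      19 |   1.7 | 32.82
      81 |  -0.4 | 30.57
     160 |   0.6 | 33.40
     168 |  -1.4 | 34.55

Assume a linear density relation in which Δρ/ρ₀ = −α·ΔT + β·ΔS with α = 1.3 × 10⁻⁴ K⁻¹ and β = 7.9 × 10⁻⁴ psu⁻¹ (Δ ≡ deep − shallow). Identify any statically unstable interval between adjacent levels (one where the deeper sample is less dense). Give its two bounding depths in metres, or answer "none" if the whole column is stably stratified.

Evaluate Δρ/ρ₀ = −αΔT + βΔS across each adjacent pair:
  19–81 m: −αΔT+βΔS = −(1.3 × 10⁻⁴)(-2.1)+(7.9 × 10⁻⁴)(-2.25) = -1.5 × 10⁻³ → UNSTABLE
  81–160 m: −αΔT+βΔS = −(1.3 × 10⁻⁴)(+1.0)+(7.9 × 10⁻⁴)(+2.83) = 2.1 × 10⁻³ → stable
  160–168 m: −αΔT+βΔS = −(1.3 × 10⁻⁴)(-2.0)+(7.9 × 10⁻⁴)(+1.15) = 1.2 × 10⁻³ → stable
The 19–81 m interval has Δρ < 0: lighter water underlies denser water.

19–81 m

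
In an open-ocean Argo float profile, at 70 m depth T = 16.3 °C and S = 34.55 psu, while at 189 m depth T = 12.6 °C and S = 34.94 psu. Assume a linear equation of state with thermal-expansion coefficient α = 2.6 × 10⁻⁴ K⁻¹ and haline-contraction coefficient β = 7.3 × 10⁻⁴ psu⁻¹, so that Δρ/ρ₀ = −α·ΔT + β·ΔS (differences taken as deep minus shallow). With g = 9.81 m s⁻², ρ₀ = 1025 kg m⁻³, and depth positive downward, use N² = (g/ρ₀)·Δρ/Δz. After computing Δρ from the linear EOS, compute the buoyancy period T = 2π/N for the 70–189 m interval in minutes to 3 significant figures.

ΔT = -3.7 K, ΔS = +0.39 psu (deep − shallow).
Δρ/ρ₀ = −αΔT + βΔS = 9.62 × 10⁻⁴ + 2.847 × 10⁻⁴ = 1.2467 × 10⁻³, so Δρ ≈ 1.278 kg m⁻³.
N² = (g/ρ₀)·Δρ/Δz = g·(Δρ/ρ₀)/Δz = 9.81 × 1.2467 × 10⁻³ / 119 = 1.0277 × 10⁻⁴ s⁻².
N = √(1.0277 × 10⁻⁴) = 0.010138 rad s⁻¹ → T = 2π/N = 619.77 s = 10.329 min ≈ 10.3 min.

10.3 min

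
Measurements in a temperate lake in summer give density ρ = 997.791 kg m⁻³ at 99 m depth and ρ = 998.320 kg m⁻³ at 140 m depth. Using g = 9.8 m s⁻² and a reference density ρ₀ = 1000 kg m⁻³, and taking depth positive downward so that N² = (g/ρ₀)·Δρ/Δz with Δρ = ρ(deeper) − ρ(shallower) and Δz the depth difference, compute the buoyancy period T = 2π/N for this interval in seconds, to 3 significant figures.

559 s

Δρ = 998.320 − 997.791 = 0.529 kg m⁻³ over Δz = 140 − 99 = 41 m.
N² = (9.8/1000) × (0.529/41) = 1.2644 × 10⁻⁴ s⁻².
N = √(1.2644 × 10⁻⁴) = 0.011245 rad s⁻¹, so T = 2π/N = 558.75 s ≈ 559 s.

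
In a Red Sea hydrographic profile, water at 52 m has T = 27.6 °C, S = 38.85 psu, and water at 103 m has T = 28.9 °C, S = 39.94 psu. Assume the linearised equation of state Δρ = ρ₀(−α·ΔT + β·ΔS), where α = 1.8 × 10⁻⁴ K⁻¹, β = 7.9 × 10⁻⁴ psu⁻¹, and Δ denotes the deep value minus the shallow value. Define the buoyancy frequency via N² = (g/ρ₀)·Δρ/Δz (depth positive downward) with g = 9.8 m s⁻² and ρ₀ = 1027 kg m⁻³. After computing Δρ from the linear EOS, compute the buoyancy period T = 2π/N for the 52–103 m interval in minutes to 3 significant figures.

ΔT = +1.3 K, ΔS = +1.09 psu (deep − shallow).
Δρ/ρ₀ = −αΔT + βΔS = -2.34 × 10⁻⁴ + 8.611 × 10⁻⁴ = 6.271 × 10⁻⁴, so Δρ ≈ 0.6440 kg m⁻³.
N² = (g/ρ₀)·Δρ/Δz = g·(Δρ/ρ₀)/Δz = 9.8 × 6.271 × 10⁻⁴ / 51 = 1.2050 × 10⁻⁴ s⁻².
N = √(1.2050 × 10⁻⁴) = 0.010977 rad s⁻¹ → T = 2π/N = 572.40 s = 9.5400 min ≈ 9.54 min.

9.54 min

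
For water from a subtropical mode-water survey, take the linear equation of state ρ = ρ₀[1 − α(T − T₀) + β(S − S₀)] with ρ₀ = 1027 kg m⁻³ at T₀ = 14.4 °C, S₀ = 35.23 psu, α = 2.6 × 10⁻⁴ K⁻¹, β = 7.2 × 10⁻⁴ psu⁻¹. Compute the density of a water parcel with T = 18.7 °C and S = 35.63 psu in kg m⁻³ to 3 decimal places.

1026.148 kg m⁻³

T − T₀ = +4.3 K, S − S₀ = +0.40 psu.
Bracket = 1 − α·(+4.3) + β·(+0.40) = 1 + (-8.30 × 10⁻⁴) = 0.9991700.
ρ = 1027 × 0.9991700 = 1026.148 kg m⁻³.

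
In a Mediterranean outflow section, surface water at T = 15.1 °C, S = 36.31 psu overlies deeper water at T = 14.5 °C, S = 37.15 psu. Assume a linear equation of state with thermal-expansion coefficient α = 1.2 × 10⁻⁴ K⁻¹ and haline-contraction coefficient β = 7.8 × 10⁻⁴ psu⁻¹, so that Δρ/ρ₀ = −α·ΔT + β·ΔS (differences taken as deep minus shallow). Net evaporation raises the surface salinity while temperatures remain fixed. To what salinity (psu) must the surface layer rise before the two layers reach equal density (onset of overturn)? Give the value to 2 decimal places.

Neutral buoyancy requires −α(T_deep − T_surf) + β(S_deep − S_surf′) = 0.
S_surf′ = S_deep − (α/β)·ΔT = 37.15 − (1.2 × 10⁻⁴/7.8 × 10⁻⁴)·(-0.6) = 37.2423 psu.
Increase required: 37.2423 − 36.31 = 0.9323 psu.

37.24 psu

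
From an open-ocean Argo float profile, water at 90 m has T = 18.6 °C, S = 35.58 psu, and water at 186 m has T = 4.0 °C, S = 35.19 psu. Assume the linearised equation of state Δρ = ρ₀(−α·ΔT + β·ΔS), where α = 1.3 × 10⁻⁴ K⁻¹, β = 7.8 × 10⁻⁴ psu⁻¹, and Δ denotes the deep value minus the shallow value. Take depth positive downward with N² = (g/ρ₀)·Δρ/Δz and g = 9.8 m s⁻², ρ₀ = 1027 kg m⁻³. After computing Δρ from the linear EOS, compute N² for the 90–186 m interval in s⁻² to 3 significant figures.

ΔT = -14.6 K, ΔS = -0.39 psu (deep − shallow).
Δρ/ρ₀ = −αΔT + βΔS = 1.898 × 10⁻³ − 3.042 × 10⁻⁴ = 1.5938 × 10⁻³, so Δρ ≈ 1.637 kg m⁻³.
N² = (g/ρ₀)·Δρ/Δz = g·(Δρ/ρ₀)/Δz = 9.8 × 1.5938 × 10⁻³ / 96 = 1.6270 × 10⁻⁴ s⁻² ≈ 1.63 × 10⁻⁴ s⁻².

1.63 × 10⁻⁴ s⁻²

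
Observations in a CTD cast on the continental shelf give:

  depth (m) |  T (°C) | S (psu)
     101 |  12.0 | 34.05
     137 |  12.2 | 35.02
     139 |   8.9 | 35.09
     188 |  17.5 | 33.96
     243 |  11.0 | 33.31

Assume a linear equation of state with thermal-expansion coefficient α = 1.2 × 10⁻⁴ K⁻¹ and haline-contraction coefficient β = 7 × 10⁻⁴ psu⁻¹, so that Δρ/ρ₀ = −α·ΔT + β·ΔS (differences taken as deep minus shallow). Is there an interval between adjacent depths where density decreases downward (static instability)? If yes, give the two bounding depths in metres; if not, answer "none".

Evaluate Δρ/ρ₀ = −αΔT + βΔS across each adjacent pair:
  101–137 m: −αΔT+βΔS = −(1.2 × 10⁻⁴)(+0.2)+(7 × 10⁻⁴)(+0.97) = 6.5 × 10⁻⁴ → stable
  137–139 m: −αΔT+βΔS = −(1.2 × 10⁻⁴)(-3.3)+(7 × 10⁻⁴)(+0.07) = 4.4 × 10⁻⁴ → stable
  139–188 m: −αΔT+βΔS = −(1.2 × 10⁻⁴)(+8.6)+(7 × 10⁻⁴)(-1.13) = -1.8 × 10⁻³ → UNSTABLE
  188–243 m: −αΔT+βΔS = −(1.2 × 10⁻⁴)(-6.5)+(7 × 10⁻⁴)(-0.65) = 3.2 × 10⁻⁴ → stable
The 139–188 m interval has Δρ < 0: lighter water underlies denser water.

139–188 m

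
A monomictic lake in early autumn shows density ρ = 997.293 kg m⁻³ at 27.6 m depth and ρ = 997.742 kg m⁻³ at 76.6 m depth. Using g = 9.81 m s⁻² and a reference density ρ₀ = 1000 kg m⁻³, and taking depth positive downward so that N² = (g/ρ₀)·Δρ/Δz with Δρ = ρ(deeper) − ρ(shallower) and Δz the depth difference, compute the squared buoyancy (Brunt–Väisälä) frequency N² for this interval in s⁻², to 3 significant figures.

8.99 × 10⁻⁵ s⁻²

Δρ = 997.742 − 997.293 = 0.449 kg m⁻³ over Δz = 76.6 − 27.6 = 49 m.
N² = (9.81/1000) × (0.449/49) = 8.9892 × 10⁻⁵ s⁻² ≈ 8.99 × 10⁻⁵ s⁻².
N² > 0, so the interval is statically stable.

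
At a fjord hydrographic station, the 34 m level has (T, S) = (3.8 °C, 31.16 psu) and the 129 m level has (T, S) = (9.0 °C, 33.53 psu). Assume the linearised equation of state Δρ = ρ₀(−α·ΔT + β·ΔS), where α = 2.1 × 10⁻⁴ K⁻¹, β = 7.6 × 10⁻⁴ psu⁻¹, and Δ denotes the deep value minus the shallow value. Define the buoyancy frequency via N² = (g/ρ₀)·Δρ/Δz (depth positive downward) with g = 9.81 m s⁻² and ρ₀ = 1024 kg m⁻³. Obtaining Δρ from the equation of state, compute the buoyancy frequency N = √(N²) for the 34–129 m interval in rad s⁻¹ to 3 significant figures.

ΔT = +5.2 K, ΔS = +2.37 psu (deep − shallow).
Δρ/ρ₀ = −αΔT + βΔS = -1.092 × 10⁻³ + 1.8012 × 10⁻³ = 7.092 × 10⁻⁴, so Δρ ≈ 0.7262 kg m⁻³.
N² = (g/ρ₀)·Δρ/Δz = g·(Δρ/ρ₀)/Δz = 9.81 × 7.092 × 10⁻⁴ / 95 = 7.3234 × 10⁻⁵ s⁻².
N = √(7.3234 × 10⁻⁵) = 8.5577 × 10⁻³ rad s⁻¹ ≈ 8.56 × 10⁻³ rad s⁻¹.

8.56 × 10⁻³ rad s⁻¹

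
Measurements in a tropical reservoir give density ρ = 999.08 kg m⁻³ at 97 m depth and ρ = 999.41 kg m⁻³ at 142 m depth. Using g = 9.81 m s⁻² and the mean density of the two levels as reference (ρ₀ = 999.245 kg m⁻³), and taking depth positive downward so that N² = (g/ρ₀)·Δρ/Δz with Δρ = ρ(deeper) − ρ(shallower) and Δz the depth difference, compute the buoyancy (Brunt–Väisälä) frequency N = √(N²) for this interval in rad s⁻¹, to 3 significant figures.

Δρ = 999.41 − 999.08 = 0.33 kg m⁻³ over Δz = 142 − 97 = 45 m.
N² = (9.81/999.245) × (0.33/45) = 7.1994 × 10⁻⁵ s⁻².
N = √(7.1994 × 10⁻⁵) = 8.4849 × 10⁻³ rad s⁻¹ ≈ 8.48 × 10⁻³ rad s⁻¹.
A positive N² confirms static stability across the interval.

8.48 × 10⁻³ rad s⁻¹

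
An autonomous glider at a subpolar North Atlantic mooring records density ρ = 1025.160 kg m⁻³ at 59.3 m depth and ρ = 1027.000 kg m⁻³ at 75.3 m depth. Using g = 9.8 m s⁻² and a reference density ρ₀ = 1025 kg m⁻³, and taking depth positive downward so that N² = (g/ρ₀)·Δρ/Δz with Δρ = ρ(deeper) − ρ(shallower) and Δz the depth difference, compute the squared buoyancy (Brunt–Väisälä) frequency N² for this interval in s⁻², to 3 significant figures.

1.10 × 10⁻³ s⁻²

Δρ = 1027.000 − 1025.160 = 1.840 kg m⁻³ over Δz = 75.3 − 59.3 = 16 m.
N² = (9.8/1025) × (1.840/16) = 1.0995 × 10⁻³ s⁻² ≈ 1.10 × 10⁻³ s⁻².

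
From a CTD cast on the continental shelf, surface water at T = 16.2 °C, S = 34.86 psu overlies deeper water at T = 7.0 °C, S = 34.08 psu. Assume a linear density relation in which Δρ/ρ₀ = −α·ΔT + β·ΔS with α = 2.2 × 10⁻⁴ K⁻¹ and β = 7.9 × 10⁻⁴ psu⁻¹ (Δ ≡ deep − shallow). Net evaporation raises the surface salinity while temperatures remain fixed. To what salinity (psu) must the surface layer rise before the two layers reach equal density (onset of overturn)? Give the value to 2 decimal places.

36.64 psu

Neutral buoyancy requires −α(T_deep − T_surf) + β(S_deep − S_surf′) = 0.
S_surf′ = S_deep − (α/β)·ΔT = 34.08 − (2.2 × 10⁻⁴/7.9 × 10⁻⁴)·(-9.2) = 36.6420 psu.
Increase required: 36.6420 − 34.86 = 1.7820 psu.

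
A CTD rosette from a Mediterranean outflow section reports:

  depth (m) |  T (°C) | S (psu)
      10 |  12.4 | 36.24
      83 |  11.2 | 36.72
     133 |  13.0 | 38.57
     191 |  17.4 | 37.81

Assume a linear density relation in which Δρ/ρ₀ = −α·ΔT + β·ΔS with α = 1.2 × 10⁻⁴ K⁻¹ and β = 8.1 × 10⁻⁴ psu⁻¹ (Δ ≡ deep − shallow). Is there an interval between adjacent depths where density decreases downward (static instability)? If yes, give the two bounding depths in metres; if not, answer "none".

133–191 m

Evaluate Δρ/ρ₀ = −αΔT + βΔS across each adjacent pair:
  10–83 m: −αΔT+βΔS = −(1.2 × 10⁻⁴)(-1.2)+(8.1 × 10⁻⁴)(+0.48) = 5.3 × 10⁻⁴ → stable
  83–133 m: −αΔT+βΔS = −(1.2 × 10⁻⁴)(+1.8)+(8.1 × 10⁻⁴)(+1.85) = 1.3 × 10⁻³ → stable
  133–191 m: −αΔT+βΔS = −(1.2 × 10⁻⁴)(+4.4)+(8.1 × 10⁻⁴)(-0.76) = -1.1 × 10⁻³ → UNSTABLE
The 133–191 m interval has Δρ < 0: lighter water underlies denser water.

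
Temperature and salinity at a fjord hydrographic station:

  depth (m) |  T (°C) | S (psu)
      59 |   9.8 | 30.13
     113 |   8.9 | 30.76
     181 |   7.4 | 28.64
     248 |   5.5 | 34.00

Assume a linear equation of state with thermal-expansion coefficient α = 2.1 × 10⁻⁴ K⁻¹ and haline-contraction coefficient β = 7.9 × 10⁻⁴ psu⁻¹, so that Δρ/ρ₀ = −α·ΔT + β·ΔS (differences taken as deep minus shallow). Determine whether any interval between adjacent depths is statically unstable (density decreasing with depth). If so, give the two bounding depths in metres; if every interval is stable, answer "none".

Evaluate Δρ/ρ₀ = −αΔT + βΔS across each adjacent pair:
  59–113 m: −αΔT+βΔS = −(2.1 × 10⁻⁴)(-0.9)+(7.9 × 10⁻⁴)(+0.63) = 6.9 × 10⁻⁴ → stable
  113–181 m: −αΔT+βΔS = −(2.1 × 10⁻⁴)(-1.5)+(7.9 × 10⁻⁴)(-2.12) = -1.4 × 10⁻³ → UNSTABLE
  181–248 m: −αΔT+βΔS = −(2.1 × 10⁻⁴)(-1.9)+(7.9 × 10⁻⁴)(+5.36) = 4.6 × 10⁻³ → stable
The 113–181 m interval has Δρ < 0: lighter water underlies denser water.

113–181 m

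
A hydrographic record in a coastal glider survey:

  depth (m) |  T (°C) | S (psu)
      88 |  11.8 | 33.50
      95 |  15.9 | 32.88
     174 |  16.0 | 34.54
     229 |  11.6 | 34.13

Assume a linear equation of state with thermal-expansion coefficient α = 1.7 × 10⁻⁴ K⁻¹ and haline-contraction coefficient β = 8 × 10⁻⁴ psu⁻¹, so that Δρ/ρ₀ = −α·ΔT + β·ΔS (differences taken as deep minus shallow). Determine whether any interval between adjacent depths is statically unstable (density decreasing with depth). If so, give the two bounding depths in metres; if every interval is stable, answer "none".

Evaluate Δρ/ρ₀ = −αΔT + βΔS across each adjacent pair:
  88–95 m: −αΔT+βΔS = −(1.7 × 10⁻⁴)(+4.1)+(8 × 10⁻⁴)(-0.62) = -1.2 × 10⁻³ → UNSTABLE
  95–174 m: −αΔT+βΔS = −(1.7 × 10⁻⁴)(+0.1)+(8 × 10⁻⁴)(+1.66) = 1.3 × 10⁻³ → stable
  174–229 m: −αΔT+βΔS = −(1.7 × 10⁻⁴)(-4.4)+(8 × 10⁻⁴)(-0.41) = 4.2 × 10⁻⁴ → stable
The 88–95 m interval has Δρ < 0: lighter water underlies denser water.

88–95 m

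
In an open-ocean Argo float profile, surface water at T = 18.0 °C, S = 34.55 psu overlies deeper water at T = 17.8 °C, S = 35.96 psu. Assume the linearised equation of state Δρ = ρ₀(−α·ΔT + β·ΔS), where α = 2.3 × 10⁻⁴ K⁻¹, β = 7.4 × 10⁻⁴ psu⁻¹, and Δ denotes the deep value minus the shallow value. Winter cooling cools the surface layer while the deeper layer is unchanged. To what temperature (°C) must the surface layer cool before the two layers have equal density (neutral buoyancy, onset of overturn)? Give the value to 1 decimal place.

13.3 °C

Neutral buoyancy requires Δρ = 0, i.e. −α(T_deep − T_surf′) + β(S_deep − S_surf) = 0.
T_surf′ = T_deep − (β/α)·ΔS = 17.8 − (7.4 × 10⁻⁴/2.3 × 10⁻⁴)·(+1.41) = 13.263 °C.
Cooling required: 18.0 − (13.263) = 4.737 °C.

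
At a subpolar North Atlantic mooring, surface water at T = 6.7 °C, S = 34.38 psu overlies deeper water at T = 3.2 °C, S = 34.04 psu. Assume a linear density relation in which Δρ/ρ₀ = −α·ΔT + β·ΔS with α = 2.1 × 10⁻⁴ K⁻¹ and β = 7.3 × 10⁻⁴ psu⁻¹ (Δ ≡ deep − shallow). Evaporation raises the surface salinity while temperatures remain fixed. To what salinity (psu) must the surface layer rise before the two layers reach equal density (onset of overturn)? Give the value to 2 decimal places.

35.05 psu

Neutral buoyancy requires −α(T_deep − T_surf) + β(S_deep − S_surf′) = 0.
S_surf′ = S_deep − (α/β)·ΔT = 34.04 − (2.1 × 10⁻⁴/7.3 × 10⁻⁴)·(-3.5) = 35.0468 psu.
Increase required: 35.0468 − 34.38 = 0.6668 psu.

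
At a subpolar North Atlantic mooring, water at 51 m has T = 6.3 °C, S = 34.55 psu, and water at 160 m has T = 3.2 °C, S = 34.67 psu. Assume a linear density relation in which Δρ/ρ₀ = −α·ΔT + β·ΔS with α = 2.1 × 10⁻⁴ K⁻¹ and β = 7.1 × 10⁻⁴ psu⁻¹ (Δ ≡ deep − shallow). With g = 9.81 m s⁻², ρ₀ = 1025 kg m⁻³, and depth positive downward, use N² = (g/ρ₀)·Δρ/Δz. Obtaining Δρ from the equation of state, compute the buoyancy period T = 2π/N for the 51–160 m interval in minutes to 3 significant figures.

ΔT = -3.1 K, ΔS = +0.12 psu (deep − shallow).
Δρ/ρ₀ = −αΔT + βΔS = 6.51 × 10⁻⁴ + 8.52 × 10⁻⁵ = 7.362 × 10⁻⁴, so Δρ ≈ 0.7546 kg m⁻³.
N² = (g/ρ₀)·Δρ/Δz = g·(Δρ/ρ₀)/Δz = 9.81 × 7.362 × 10⁻⁴ / 109 = 6.6258 × 10⁻⁵ s⁻².
N = √(6.6258 × 10⁻⁵) = 8.1399 × 10⁻³ rad s⁻¹ → T = 2π/N = 771.90 s = 12.865 min ≈ 12.9 min.

12.9 min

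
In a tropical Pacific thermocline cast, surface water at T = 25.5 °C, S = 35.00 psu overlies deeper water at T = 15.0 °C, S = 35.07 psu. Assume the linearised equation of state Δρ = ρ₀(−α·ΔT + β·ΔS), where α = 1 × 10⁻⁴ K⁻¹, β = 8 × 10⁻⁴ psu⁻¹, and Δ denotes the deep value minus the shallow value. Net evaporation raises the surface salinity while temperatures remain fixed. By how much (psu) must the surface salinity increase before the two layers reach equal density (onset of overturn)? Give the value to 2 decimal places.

Neutral buoyancy requires −α(T_deep − T_surf) + β(S_deep − S_surf′) = 0.
S_surf′ = S_deep − (α/β)·ΔT = 35.07 − (1 × 10⁻⁴/8 × 10⁻⁴)·(-10.5) = 36.3825 psu.
Increase required: 36.3825 − 35.00 = 1.3825 psu.

1.38 psu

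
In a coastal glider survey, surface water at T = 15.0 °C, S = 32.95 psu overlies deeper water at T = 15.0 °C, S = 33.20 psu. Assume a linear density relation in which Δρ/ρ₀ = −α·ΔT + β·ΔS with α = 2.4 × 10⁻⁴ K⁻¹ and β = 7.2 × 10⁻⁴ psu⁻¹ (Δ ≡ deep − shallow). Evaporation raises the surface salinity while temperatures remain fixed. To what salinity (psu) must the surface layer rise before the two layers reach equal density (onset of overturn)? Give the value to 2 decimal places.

Neutral buoyancy requires −α(T_deep − T_surf) + β(S_deep − S_surf′) = 0.
S_surf′ = S_deep − (α/β)·ΔT = 33.20 − (2.4 × 10⁻⁴/7.2 × 10⁻⁴)·(+0.0) = 33.2000 psu.
Increase required: 33.2000 − 32.95 = 0.2500 psu.

33.20 psu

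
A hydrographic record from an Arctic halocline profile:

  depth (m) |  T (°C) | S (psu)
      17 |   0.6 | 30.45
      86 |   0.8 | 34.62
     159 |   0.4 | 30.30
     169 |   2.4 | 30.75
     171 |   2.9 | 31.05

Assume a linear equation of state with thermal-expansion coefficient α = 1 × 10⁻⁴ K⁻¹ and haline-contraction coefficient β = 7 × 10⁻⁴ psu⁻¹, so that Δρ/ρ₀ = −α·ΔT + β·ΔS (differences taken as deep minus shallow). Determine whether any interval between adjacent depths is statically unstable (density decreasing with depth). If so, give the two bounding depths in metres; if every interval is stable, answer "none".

Evaluate Δρ/ρ₀ = −αΔT + βΔS across each adjacent pair:
  17–86 m: −αΔT+βΔS = −(1 × 10⁻⁴)(+0.2)+(7 × 10⁻⁴)(+4.17) = 2.9 × 10⁻³ → stable
  86–159 m: −αΔT+βΔS = −(1 × 10⁻⁴)(-0.4)+(7 × 10⁻⁴)(-4.32) = -3.0 × 10⁻³ → UNSTABLE
  159–169 m: −αΔT+βΔS = −(1 × 10⁻⁴)(+2.0)+(7 × 10⁻⁴)(+0.45) = 1.2 × 10⁻⁴ → stable
  169–171 m: −αΔT+βΔS = −(1 × 10⁻⁴)(+0.5)+(7 × 10⁻⁴)(+0.30) = 1.6 × 10⁻⁴ → stable
The 86–159 m interval has Δρ < 0: lighter water underlies denser water.

86–159 m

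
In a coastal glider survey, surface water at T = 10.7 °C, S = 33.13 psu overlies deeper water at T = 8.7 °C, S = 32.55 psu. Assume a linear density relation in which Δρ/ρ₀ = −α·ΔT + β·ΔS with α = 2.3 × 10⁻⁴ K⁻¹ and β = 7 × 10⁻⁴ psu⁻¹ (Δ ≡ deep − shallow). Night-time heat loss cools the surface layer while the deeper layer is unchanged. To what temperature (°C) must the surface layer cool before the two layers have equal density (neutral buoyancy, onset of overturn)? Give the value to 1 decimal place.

Neutral buoyancy requires Δρ = 0, i.e. −α(T_deep − T_surf′) + β(S_deep − S_surf) = 0.
T_surf′ = T_deep − (β/α)·ΔS = 8.7 − (7 × 10⁻⁴/2.3 × 10⁻⁴)·(-0.58) = 10.465 °C.
Cooling required: 10.7 − (10.465) = 0.235 °C.

10.5 °C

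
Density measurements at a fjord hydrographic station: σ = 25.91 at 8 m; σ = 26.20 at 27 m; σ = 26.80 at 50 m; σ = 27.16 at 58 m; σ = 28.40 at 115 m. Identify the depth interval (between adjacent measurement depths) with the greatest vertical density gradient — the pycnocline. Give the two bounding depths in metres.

Compute the density gradient over each adjacent pair:
  8–27 m: Δρ/Δz = 0.29/19 = 0.015 kg m⁻⁴
  27–50 m: Δρ/Δz = 0.60/23 = 0.026 kg m⁻⁴
  50–58 m: Δρ/Δz = 0.36/8 = 0.045 kg m⁻⁴
  58–115 m: Δρ/Δz = 1.24/57 = 0.022 kg m⁻⁴
The largest gradient is in the 50–58 m interval — the pycnocline.

50–58 m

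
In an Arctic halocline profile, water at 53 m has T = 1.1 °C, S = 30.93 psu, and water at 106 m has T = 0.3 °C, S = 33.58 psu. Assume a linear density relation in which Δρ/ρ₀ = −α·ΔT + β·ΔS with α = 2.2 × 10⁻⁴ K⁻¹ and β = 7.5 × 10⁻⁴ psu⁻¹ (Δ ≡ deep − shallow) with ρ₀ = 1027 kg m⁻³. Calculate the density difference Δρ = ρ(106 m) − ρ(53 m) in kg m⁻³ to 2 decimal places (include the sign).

+2.22 kg m⁻³

ΔT = -0.8 K, ΔS = +2.65 psu (deep − shallow).
Δρ/ρ₀ = −(2.2 × 10⁻⁴)(-0.8) + (7.5 × 10⁻⁴)(+2.65) = 2.1635 × 10⁻³.
Δρ = 1027 × (2.1635 × 10⁻³) = +2.22 kg m⁻³.
Positive Δρ: denser below, stable.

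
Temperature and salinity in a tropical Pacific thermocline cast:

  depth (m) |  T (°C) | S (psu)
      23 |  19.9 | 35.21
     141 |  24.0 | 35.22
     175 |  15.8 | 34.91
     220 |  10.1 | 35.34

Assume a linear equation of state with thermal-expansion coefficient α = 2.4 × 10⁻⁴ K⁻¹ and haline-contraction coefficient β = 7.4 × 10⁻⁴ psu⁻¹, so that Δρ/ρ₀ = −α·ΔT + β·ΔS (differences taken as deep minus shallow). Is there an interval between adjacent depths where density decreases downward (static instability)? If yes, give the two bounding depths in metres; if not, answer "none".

23–141 m

Evaluate Δρ/ρ₀ = −αΔT + βΔS across each adjacent pair:
  23–141 m: −αΔT+βΔS = −(2.4 × 10⁻⁴)(+4.1)+(7.4 × 10⁻⁴)(+0.01) = -9.8 × 10⁻⁴ → UNSTABLE
  141–175 m: −αΔT+βΔS = −(2.4 × 10⁻⁴)(-8.2)+(7.4 × 10⁻⁴)(-0.31) = 1.7 × 10⁻³ → stable
  175–220 m: −αΔT+βΔS = −(2.4 × 10⁻⁴)(-5.7)+(7.4 × 10⁻⁴)(+0.43) = 1.7 × 10⁻³ → stable
The 23–141 m interval has Δρ < 0: lighter water underlies denser water.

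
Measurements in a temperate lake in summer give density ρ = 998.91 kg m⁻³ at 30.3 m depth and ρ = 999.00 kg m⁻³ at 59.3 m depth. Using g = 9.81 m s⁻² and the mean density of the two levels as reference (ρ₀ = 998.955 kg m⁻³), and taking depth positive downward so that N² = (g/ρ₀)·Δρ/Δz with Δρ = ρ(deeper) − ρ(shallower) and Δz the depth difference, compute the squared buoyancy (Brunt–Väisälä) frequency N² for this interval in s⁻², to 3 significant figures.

3.05 × 10⁻⁵ s⁻²

Δρ = 999.00 − 998.91 = 0.09 kg m⁻³ over Δz = 59.3 − 30.3 = 29 m.
N² = (9.81/998.955) × (0.09/29) = 3.0477 × 10⁻⁵ s⁻² ≈ 3.05 × 10⁻⁵ s⁻².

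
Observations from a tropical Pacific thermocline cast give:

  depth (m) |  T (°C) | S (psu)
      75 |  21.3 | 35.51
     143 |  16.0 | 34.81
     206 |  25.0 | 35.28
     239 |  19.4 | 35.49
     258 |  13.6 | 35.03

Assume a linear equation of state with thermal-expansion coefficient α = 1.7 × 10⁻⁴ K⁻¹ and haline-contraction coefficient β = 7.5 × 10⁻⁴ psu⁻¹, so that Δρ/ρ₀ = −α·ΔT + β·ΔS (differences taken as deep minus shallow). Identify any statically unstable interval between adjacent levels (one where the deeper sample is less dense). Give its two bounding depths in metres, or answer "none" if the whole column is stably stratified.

Evaluate Δρ/ρ₀ = −αΔT + βΔS across each adjacent pair:
  75–143 m: −αΔT+βΔS = −(1.7 × 10⁻⁴)(-5.3)+(7.5 × 10⁻⁴)(-0.70) = 3.8 × 10⁻⁴ → stable
  143–206 m: −αΔT+βΔS = −(1.7 × 10⁻⁴)(+9.0)+(7.5 × 10⁻⁴)(+0.47) = -1.2 × 10⁻³ → UNSTABLE
  206–239 m: −αΔT+βΔS = −(1.7 × 10⁻⁴)(-5.6)+(7.5 × 10⁻⁴)(+0.21) = 1.1 × 10⁻³ → stable
  239–258 m: −αΔT+βΔS = −(1.7 × 10⁻⁴)(-5.8)+(7.5 × 10⁻⁴)(-0.46) = 6.4 × 10⁻⁴ → stable
The 143–206 m interval has Δρ < 0: lighter water underlies denser water.

143–206 m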